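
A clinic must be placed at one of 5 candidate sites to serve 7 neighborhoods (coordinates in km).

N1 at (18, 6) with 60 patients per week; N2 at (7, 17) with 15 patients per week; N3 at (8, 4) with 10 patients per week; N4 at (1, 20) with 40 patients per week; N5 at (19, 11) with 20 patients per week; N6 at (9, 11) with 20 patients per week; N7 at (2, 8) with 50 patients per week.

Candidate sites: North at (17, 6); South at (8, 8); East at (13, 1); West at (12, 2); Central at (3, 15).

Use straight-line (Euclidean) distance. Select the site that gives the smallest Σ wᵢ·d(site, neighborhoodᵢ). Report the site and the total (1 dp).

Total weighted distance at each candidate:
  North (17, 6): total = 2278.6
  South (8, 8): total = 1934.7
  East (13, 1): total = 2738.3
  West (12, 2): total = 2559.2
  Central (3, 15): total = 2280.5
Minimum is at South with total 1934.7 km.

South, total 1934.7 km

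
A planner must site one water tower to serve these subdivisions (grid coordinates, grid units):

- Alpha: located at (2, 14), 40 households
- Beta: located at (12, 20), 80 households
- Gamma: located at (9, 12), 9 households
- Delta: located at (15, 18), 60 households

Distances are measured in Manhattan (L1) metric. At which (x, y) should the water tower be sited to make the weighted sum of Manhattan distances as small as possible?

Manhattan distance separates: Σwᵢ(|x−xᵢ|+|y−yᵢ|) = Σwᵢ|x−xᵢ| + Σwᵢ|y−yᵢ|, so x and y are optimised independently as 1-D weighted medians.
Total weight W = 189; half = 94.5.
x-coordinate, sorted with cumulative weight:
  x=2 (Alpha, w=40) cum 40
  x=9 (Gamma, w=9) cum 49
  x=12 (Beta, w=80) cum 129  ← median
  x=15 (Delta, w=60) cum 189
⇒ x* = 12
y-coordinate, sorted with cumulative weight:
  y=12 (Gamma, w=9) cum 9
  y=14 (Alpha, w=40) cum 49
  y=18 (Delta, w=60) cum 109  ← median
  y=20 (Beta, w=80) cum 189
⇒ y* = 18

(12, 18)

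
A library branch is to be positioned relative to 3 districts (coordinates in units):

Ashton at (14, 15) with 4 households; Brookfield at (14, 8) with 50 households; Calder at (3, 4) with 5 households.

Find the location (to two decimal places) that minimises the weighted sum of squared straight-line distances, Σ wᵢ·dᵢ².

(13.07, 8.14)

The minimiser of Σwᵢ‖p−pᵢ‖² is the weighted centroid p* = (Σwᵢpᵢ)/(Σwᵢ).
Σwᵢ = 59.
Σwᵢxᵢ = 4·14 + 50·14 + 5·3 = 771.
Σwᵢyᵢ = 4·15 + 50·8 + 5·4 = 480.
x* = 771/59 = 13.07, y* = 480/59 = 8.14.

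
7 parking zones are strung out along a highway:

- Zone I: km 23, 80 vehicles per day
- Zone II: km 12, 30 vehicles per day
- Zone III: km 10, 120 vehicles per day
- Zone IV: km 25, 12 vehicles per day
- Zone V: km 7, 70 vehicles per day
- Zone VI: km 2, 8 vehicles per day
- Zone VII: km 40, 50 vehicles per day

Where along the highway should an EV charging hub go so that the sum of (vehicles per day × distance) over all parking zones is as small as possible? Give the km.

For a sum of weighted absolute distances on a line, the optimum is the weighted median (not the mean). Total weight W = 370; half-weight = 185.
Sort by position and accumulate weight:
  km 2 (Zone VI, w=8) → cum 8
  km 7 (Zone V, w=70) → cum 78
  km 10 (Zone III, w=120) → cum 198  ≥ 185 → median here
  km 12 (Zone II, w=30) → cum 228
  km 23 (Zone I, w=80) → cum 308
  km 25 (Zone IV, w=12) → cum 320
  km 40 (Zone VII, w=50) → cum 370
Optimal location: km 10.

x = 10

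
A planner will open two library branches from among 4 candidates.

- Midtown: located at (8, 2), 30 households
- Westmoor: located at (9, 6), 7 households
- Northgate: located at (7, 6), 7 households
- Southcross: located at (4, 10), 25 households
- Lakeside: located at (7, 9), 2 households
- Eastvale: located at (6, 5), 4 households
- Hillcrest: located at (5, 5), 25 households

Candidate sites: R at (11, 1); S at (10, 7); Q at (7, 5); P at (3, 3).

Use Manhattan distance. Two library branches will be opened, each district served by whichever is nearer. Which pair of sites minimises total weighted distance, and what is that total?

Evaluate every pair (each demand assigned to the nearer of the two):
  {S, Q}: total = 403
  {R, Q}: total = 410
  {Q, P}: total = 410
  {S, P}: total = 552
  {R, P}: total = 558
  {R, S}: total = 596
Best pair: {S, Q} with total 403.

{S, Q}, total 403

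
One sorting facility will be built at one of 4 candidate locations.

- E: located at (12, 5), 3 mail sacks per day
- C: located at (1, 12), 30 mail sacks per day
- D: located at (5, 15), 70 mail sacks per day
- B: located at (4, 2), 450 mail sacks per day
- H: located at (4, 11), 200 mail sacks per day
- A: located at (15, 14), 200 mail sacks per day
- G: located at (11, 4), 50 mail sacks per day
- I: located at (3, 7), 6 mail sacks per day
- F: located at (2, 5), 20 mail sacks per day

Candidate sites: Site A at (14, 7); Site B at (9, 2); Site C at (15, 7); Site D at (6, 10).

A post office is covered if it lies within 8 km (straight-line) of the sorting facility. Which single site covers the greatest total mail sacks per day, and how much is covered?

Site B, covering 529

Coverage radius r = 8 km; a point is covered iff (Δx)²+(Δy)² ≤ 8² = 64.
  Site A (14, 7): covers {E, A, G} → 253
  Site B (9, 2): covers {E, B, G, I, F} → 529
  Site C (15, 7): covers {E, A, G} → 253
  Site D (6, 10): covers {E, C, D, H, G, I, F} → 379
Maximum coverage at Site B: 529 mail sacks per day.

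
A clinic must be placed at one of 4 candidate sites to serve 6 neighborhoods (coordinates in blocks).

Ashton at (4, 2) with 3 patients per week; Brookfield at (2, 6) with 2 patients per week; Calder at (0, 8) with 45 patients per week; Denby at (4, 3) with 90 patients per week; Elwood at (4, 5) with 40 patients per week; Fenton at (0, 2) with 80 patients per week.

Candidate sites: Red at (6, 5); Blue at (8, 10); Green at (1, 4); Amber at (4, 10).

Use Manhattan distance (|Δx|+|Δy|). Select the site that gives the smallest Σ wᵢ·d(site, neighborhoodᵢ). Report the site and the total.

Green, total 1006 blocks

Total weighted distance at each candidate:
  Red (6, 5): total = 1590
  Blue (8, 10): total = 3136
  Green (1, 4): total = 1006
  Amber (4, 10): total = 2096
Minimum is at Green with total 1006 blocks.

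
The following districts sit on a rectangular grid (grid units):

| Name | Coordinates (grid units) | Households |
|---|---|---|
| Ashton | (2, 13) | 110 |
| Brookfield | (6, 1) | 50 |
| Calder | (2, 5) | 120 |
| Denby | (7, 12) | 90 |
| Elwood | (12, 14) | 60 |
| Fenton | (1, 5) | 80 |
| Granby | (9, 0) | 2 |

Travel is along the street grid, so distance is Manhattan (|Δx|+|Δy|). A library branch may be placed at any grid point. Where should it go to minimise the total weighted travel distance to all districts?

Manhattan distance separates: Σwᵢ(|x−xᵢ|+|y−yᵢ|) = Σwᵢ|x−xᵢ| + Σwᵢ|y−yᵢ|, so x and y are optimised independently as 1-D weighted medians.
Total weight W = 512; half = 256.
x-coordinate, sorted with cumulative weight:
  x=1 (Fenton, w=80) cum 80
  x=2 (Ashton, w=110) cum 190
  x=2 (Calder, w=120) cum 310  ← median
  x=6 (Brookfield, w=50) cum 360
  x=7 (Denby, w=90) cum 450
  x=9 (Granby, w=2) cum 452
  x=12 (Elwood, w=60) cum 512
⇒ x* = 2
y-coordinate, sorted with cumulative weight:
  y=0 (Granby, w=2) cum 2
  y=1 (Brookfield, w=50) cum 52
  y=5 (Calder, w=120) cum 172
  y=5 (Fenton, w=80) cum 252
  y=12 (Denby, w=90) cum 342  ← median
  y=13 (Ashton, w=110) cum 452
  y=14 (Elwood, w=60) cum 512
⇒ y* = 12

(2, 12)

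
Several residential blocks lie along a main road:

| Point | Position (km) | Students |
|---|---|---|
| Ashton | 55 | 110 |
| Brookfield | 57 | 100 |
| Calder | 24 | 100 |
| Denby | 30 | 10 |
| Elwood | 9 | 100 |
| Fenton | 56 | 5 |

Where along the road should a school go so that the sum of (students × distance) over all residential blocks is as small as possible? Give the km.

x = 55

For a sum of weighted absolute distances on a line, the optimum is the weighted median (not the mean). Total weight W = 425; half-weight = 212.5.
Sort by position and accumulate weight:
  km 9 (Elwood, w=100) → cum 100
  km 24 (Calder, w=100) → cum 200
  km 30 (Denby, w=10) → cum 210
  km 55 (Ashton, w=110) → cum 320  ≥ 212.5 → median here
  km 56 (Fenton, w=5) → cum 325
  km 57 (Brookfield, w=100) → cum 425
Optimal location: km 55.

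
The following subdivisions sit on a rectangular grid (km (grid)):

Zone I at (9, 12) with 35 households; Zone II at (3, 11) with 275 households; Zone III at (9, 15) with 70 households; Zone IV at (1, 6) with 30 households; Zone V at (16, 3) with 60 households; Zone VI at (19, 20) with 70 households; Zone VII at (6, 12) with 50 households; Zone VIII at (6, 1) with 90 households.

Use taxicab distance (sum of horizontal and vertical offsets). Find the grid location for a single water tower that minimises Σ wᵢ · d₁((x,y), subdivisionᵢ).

Manhattan distance separates: Σwᵢ(|x−xᵢ|+|y−yᵢ|) = Σwᵢ|x−xᵢ| + Σwᵢ|y−yᵢ|, so x and y are optimised independently as 1-D weighted medians.
Total weight W = 680; half = 340.
x-coordinate, sorted with cumulative weight:
  x=1 (Zone IV, w=30) cum 30
  x=3 (Zone II, w=275) cum 305
  x=6 (Zone VII, w=50) cum 355  ← median
  x=6 (Zone VIII, w=90) cum 445
  x=9 (Zone I, w=35) cum 480
  x=9 (Zone III, w=70) cum 550
  x=16 (Zone V, w=60) cum 610
  x=19 (Zone VI, w=70) cum 680
⇒ x* = 6
y-coordinate, sorted with cumulative weight:
  y=1 (Zone VIII, w=90) cum 90
  y=3 (Zone V, w=60) cum 150
  y=6 (Zone IV, w=30) cum 180
  y=11 (Zone II, w=275) cum 455  ← median
  y=12 (Zone I, w=35) cum 490
  y=12 (Zone VII, w=50) cum 540
  y=15 (Zone III, w=70) cum 610
  y=20 (Zone VI, w=70) cum 680
⇒ y* = 11

(6, 11)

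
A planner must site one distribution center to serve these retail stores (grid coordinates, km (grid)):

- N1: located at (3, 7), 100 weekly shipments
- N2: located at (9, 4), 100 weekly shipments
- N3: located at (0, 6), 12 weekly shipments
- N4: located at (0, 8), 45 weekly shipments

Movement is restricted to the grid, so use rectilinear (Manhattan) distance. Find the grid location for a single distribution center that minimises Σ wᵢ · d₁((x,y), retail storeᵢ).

(3, 7)

Manhattan distance separates: Σwᵢ(|x−xᵢ|+|y−yᵢ|) = Σwᵢ|x−xᵢ| + Σwᵢ|y−yᵢ|, so x and y are optimised independently as 1-D weighted medians.
Total weight W = 257; half = 128.5.
x-coordinate, sorted with cumulative weight:
  x=0 (N3, w=12) cum 12
  x=0 (N4, w=45) cum 57
  x=3 (N1, w=100) cum 157  ← median
  x=9 (N2, w=100) cum 257
⇒ x* = 3
y-coordinate, sorted with cumulative weight:
  y=4 (N2, w=100) cum 100
  y=6 (N3, w=12) cum 112
  y=7 (N1, w=100) cum 212  ← median
  y=8 (N4, w=45) cum 257
⇒ y* = 7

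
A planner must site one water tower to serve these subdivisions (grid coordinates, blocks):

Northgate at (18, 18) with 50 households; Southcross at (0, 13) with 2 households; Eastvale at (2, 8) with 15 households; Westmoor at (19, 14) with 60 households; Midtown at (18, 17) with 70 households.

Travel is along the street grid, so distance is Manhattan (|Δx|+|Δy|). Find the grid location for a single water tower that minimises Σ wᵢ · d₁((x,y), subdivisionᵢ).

Manhattan distance separates: Σwᵢ(|x−xᵢ|+|y−yᵢ|) = Σwᵢ|x−xᵢ| + Σwᵢ|y−yᵢ|, so x and y are optimised independently as 1-D weighted medians.
Total weight W = 197; half = 98.5.
x-coordinate, sorted with cumulative weight:
  x=0 (Southcross, w=2) cum 2
  x=2 (Eastvale, w=15) cum 17
  x=18 (Northgate, w=50) cum 67
  x=18 (Midtown, w=70) cum 137  ← median
  x=19 (Westmoor, w=60) cum 197
⇒ x* = 18
y-coordinate, sorted with cumulative weight:
  y=8 (Eastvale, w=15) cum 15
  y=13 (Southcross, w=2) cum 17
  y=14 (Westmoor, w=60) cum 77
  y=17 (Midtown, w=70) cum 147  ← median
  y=18 (Northgate, w=50) cum 197
⇒ y* = 17

(18, 17)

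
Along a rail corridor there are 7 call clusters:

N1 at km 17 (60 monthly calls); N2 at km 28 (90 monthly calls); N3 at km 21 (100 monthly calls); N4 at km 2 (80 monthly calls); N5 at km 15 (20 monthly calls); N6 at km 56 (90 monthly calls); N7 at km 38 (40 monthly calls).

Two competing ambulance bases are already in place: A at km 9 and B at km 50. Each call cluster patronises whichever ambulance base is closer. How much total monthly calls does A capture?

The indifferent point is the midpoint (9+50)/2 = 29.5; call clusters left of it (closer to A at 9) go to A, those right go to B.
  N4 at 2 (w=80) → A
  N5 at 15 (w=20) → A
  N1 at 17 (w=60) → A
  N3 at 21 (w=100) → A
  N2 at 28 (w=90) → A
  N7 at 38 (w=40) → B
  N6 at 56 (w=90) → B
A captures 350; B captures 130.

350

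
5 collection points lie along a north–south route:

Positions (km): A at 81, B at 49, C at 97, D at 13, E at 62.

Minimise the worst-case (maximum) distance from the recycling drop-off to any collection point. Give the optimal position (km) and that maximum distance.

location 55, max distance 42

The 1-center on a line is the midpoint of the two extreme points: leftmost at 13, rightmost at 97.
Optimal location = (13 + 97)/2 = 55; maximum distance = (97 − 13)/2 = 42.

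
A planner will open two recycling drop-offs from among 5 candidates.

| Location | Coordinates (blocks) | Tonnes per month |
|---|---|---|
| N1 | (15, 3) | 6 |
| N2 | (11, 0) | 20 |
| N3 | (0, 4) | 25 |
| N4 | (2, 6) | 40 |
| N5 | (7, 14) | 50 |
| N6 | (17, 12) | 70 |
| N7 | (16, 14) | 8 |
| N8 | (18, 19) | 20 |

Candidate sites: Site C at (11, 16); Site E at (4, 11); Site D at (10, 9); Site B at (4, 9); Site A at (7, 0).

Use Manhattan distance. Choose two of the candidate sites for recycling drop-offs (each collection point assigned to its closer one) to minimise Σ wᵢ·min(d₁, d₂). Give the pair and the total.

Evaluate every pair (each demand assigned to the nearer of the two):
  {Site C, Site B}: total = 2103
  {Site C, Site A}: total = 2117
  {Site C, Site E}: total = 2233
  {Site D, Site B}: total = 2239
  {Site E, Site D}: total = 2269
  {Site C, Site D}: total = 2337
  {Site D, Site A}: total = 2409
  {Site E, Site A}: total = 2541
  {Site E, Site B}: total = 2687
  {Site B, Site A}: total = 2707
Best pair: {Site C, Site B} with total 2103.

{Site C, Site B}, total 2103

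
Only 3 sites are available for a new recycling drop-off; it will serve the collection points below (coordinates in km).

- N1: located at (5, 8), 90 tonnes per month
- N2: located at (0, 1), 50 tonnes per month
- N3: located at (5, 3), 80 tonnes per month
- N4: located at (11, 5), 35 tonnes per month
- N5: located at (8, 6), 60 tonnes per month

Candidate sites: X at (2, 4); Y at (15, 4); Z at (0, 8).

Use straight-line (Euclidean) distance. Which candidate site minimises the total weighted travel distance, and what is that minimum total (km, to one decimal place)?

X, total 1579.7 km

Total weighted distance at each candidate:
  X (2, 4): total = 1579.7
  Y (15, 4): total = 3119.3
  Z (0, 8): total = 2259.5
Minimum is at X with total 1579.7 km.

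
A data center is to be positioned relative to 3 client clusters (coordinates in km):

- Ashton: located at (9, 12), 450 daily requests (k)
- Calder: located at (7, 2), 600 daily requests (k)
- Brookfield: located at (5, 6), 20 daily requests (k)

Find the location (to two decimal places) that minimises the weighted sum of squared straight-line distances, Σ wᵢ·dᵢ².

The minimiser of Σwᵢ‖p−pᵢ‖² is the weighted centroid p* = (Σwᵢpᵢ)/(Σwᵢ).
Σwᵢ = 1070.
Σwᵢxᵢ = 450·9 + 600·7 + 20·5 = 8350.
Σwᵢyᵢ = 450·12 + 600·2 + 20·6 = 6720.
x* = 8350/1070 = 7.80, y* = 6720/1070 = 6.28.

(7.80, 6.28)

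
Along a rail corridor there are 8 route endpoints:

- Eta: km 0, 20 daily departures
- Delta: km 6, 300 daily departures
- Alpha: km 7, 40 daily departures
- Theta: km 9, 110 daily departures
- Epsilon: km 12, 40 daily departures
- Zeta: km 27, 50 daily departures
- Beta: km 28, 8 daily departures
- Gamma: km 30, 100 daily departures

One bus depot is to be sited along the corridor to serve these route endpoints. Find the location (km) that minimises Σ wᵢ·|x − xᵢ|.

x = 7

For a sum of weighted absolute distances on a line, the optimum is the weighted median (not the mean). Total weight W = 668; half-weight = 334.
Sort by position and accumulate weight:
  km 0 (Eta, w=20) → cum 20
  km 6 (Delta, w=300) → cum 320
  km 7 (Alpha, w=40) → cum 360  ≥ 334 → median here
  km 9 (Theta, w=110) → cum 470
  km 12 (Epsilon, w=40) → cum 510
  km 27 (Zeta, w=50) → cum 560
  km 28 (Beta, w=8) → cum 568
  km 30 (Gamma, w=100) → cum 668
Optimal location: km 7.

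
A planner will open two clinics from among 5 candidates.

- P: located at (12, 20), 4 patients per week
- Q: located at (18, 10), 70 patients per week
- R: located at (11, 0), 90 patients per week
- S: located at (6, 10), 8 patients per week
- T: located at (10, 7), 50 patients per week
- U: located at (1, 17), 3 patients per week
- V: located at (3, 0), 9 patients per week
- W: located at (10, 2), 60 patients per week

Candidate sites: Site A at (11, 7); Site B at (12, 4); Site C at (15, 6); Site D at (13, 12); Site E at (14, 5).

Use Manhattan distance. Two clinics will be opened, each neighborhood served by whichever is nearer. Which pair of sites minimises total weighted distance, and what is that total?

{Site B, Site D}, total 1706

Evaluate every pair (each demand assigned to the nearer of the two):
  {Site B, Site D}: total = 1706
  {Site A, Site B}: total = 1737
  {Site B, Site C}: total = 1779
  {Site A, Site D}: total = 1816
  {Site A, Site C}: total = 1845
  {Site B, Site E}: total = 1919
  {Site A, Site E}: total = 1985
  {Site D, Site E}: total = 2233
  {Site C, Site E}: total = 2321
  {Site C, Site D}: total = 2551
Best pair: {Site B, Site D} with total 1706.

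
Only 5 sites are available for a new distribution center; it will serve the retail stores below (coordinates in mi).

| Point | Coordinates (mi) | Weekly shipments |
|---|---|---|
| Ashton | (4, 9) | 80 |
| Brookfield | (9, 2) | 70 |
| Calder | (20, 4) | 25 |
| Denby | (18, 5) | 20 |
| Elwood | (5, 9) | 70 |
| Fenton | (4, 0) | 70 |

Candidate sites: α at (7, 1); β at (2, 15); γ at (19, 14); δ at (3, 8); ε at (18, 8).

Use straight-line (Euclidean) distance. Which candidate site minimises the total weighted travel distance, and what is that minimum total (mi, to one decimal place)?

Total weighted distance at each candidate:
  α (7, 1): total = 2206.3
  β (2, 15): total = 3973.1
  γ (19, 14): total = 5267.6
  δ (3, 8): total = 2170.5
  ε (18, 8): total = 4093.2
Minimum is at δ with total 2170.5 mi.

δ, total 2170.5 mi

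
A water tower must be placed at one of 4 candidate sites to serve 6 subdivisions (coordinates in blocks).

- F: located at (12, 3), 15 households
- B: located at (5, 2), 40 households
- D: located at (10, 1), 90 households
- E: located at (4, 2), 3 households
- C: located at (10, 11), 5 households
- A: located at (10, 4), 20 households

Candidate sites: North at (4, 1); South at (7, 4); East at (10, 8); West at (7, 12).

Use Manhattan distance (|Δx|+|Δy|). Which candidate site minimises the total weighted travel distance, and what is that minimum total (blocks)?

Total weighted distance at each candidate:
  North (4, 1): total = 1033
  South (7, 4): total = 915
  East (10, 8): total = 1306
  West (7, 12): total = 2229
Minimum is at South with total 915 blocks.

South, total 915 blocks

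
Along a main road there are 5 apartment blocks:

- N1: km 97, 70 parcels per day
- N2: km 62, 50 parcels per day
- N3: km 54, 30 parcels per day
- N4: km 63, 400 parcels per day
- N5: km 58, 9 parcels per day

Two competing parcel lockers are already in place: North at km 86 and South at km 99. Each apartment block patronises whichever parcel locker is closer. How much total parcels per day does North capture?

The indifferent point is the midpoint (86+99)/2 = 92.5; apartment blocks left of it (closer to North at 86) go to North, those right go to South.
  N3 at 54 (w=30) → North
  N5 at 58 (w=9) → North
  N2 at 62 (w=50) → North
  N4 at 63 (w=400) → North
  N1 at 97 (w=70) → South
North captures 489; South captures 70.

489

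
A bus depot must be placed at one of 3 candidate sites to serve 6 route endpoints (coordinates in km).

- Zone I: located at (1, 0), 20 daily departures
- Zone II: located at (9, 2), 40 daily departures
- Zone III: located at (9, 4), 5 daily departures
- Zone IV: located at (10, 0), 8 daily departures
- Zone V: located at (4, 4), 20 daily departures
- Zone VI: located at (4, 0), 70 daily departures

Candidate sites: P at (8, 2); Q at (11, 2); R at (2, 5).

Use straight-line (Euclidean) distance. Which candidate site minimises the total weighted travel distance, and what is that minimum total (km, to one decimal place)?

P, total 621.9 km

Total weighted distance at each candidate:
  P (8, 2): total = 621.9
  Q (11, 2): total = 971.2
  R (2, 5): total = 939.1
Minimum is at P with total 621.9 km.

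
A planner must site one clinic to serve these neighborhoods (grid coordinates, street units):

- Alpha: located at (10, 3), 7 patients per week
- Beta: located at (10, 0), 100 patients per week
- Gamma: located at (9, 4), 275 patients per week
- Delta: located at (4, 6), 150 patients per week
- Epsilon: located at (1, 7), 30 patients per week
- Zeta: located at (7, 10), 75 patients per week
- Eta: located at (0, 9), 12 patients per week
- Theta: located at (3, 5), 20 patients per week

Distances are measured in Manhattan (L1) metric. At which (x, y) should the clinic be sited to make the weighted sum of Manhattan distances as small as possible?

Manhattan distance separates: Σwᵢ(|x−xᵢ|+|y−yᵢ|) = Σwᵢ|x−xᵢ| + Σwᵢ|y−yᵢ|, so x and y are optimised independently as 1-D weighted medians.
Total weight W = 669; half = 334.5.
x-coordinate, sorted with cumulative weight:
  x=0 (Eta, w=12) cum 12
  x=1 (Epsilon, w=30) cum 42
  x=3 (Theta, w=20) cum 62
  x=4 (Delta, w=150) cum 212
  x=7 (Zeta, w=75) cum 287
  x=9 (Gamma, w=275) cum 562  ← median
  x=10 (Alpha, w=7) cum 569
  x=10 (Beta, w=100) cum 669
⇒ x* = 9
y-coordinate, sorted with cumulative weight:
  y=0 (Beta, w=100) cum 100
  y=3 (Alpha, w=7) cum 107
  y=4 (Gamma, w=275) cum 382  ← median
  y=5 (Theta, w=20) cum 402
  y=6 (Delta, w=150) cum 552
  y=7 (Epsilon, w=30) cum 582
  y=9 (Eta, w=12) cum 594
  y=10 (Zeta, w=75) cum 669
⇒ y* = 4

(9, 4)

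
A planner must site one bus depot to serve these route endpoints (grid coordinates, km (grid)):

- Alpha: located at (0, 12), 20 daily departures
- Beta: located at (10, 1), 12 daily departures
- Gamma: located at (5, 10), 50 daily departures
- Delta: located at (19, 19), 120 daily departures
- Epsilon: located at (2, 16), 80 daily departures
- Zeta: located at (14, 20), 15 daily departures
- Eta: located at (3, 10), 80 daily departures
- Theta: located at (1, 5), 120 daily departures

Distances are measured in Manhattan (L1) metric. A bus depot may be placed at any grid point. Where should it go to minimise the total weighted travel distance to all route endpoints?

(3, 10)

Manhattan distance separates: Σwᵢ(|x−xᵢ|+|y−yᵢ|) = Σwᵢ|x−xᵢ| + Σwᵢ|y−yᵢ|, so x and y are optimised independently as 1-D weighted medians.
Total weight W = 497; half = 248.5.
x-coordinate, sorted with cumulative weight:
  x=0 (Alpha, w=20) cum 20
  x=1 (Theta, w=120) cum 140
  x=2 (Epsilon, w=80) cum 220
  x=3 (Eta, w=80) cum 300  ← median
  x=5 (Gamma, w=50) cum 350
  x=10 (Beta, w=12) cum 362
  x=14 (Zeta, w=15) cum 377
  x=19 (Delta, w=120) cum 497
⇒ x* = 3
y-coordinate, sorted with cumulative weight:
  y=1 (Beta, w=12) cum 12
  y=5 (Theta, w=120) cum 132
  y=10 (Gamma, w=50) cum 182
  y=10 (Eta, w=80) cum 262  ← median
  y=12 (Alpha, w=20) cum 282
  y=16 (Epsilon, w=80) cum 362
  y=19 (Delta, w=120) cum 482
  y=20 (Zeta, w=15) cum 497
⇒ y* = 10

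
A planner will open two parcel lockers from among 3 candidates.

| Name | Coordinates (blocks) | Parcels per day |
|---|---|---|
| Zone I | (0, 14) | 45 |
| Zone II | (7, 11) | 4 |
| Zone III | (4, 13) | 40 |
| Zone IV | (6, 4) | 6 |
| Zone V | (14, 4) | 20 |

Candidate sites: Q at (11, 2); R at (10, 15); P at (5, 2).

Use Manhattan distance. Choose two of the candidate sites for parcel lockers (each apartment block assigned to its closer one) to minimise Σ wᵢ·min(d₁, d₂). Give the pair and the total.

{Q, R}, total 985

Evaluate every pair (each demand assigned to the nearer of the two):
  {Q, R}: total = 985
  {R, P}: total = 1081
  {Q, P}: total = 1407
Best pair: {Q, R} with total 985.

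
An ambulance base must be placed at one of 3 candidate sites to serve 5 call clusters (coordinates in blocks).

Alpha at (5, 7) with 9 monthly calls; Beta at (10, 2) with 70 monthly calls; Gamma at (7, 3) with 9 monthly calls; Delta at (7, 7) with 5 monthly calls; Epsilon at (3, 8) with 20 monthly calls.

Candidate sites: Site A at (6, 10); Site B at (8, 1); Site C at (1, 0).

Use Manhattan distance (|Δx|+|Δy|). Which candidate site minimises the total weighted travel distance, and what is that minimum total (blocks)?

Total weighted distance at each candidate:
  Site A (6, 10): total = 1068
  Site B (8, 1): total = 593
  Site C (1, 0): total = 1215
Minimum is at Site B with total 593 blocks.

Site B, total 593 blocks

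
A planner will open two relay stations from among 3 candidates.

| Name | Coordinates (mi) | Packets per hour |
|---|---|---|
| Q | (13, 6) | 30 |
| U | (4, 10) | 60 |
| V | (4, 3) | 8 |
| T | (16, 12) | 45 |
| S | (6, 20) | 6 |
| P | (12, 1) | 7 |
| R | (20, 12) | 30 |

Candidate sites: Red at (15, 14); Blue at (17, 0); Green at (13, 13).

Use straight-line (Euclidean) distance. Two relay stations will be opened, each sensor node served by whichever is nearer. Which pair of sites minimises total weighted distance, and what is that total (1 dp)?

Evaluate every pair (each demand assigned to the nearer of the two):
  {Red, Green}: total = 1292.7
  {Blue, Green}: total = 1335.5
  {Red, Blue}: total = 1388.1
Best pair: {Red, Green} with total 1292.7.

{Red, Green}, total 1292.7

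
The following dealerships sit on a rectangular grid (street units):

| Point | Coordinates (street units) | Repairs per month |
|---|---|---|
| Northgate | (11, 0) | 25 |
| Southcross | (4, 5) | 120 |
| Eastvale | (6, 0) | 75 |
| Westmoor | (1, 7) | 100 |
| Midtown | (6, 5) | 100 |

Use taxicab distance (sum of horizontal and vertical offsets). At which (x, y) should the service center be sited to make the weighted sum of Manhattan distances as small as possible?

(4, 5)

Manhattan distance separates: Σwᵢ(|x−xᵢ|+|y−yᵢ|) = Σwᵢ|x−xᵢ| + Σwᵢ|y−yᵢ|, so x and y are optimised independently as 1-D weighted medians.
Total weight W = 420; half = 210.
x-coordinate, sorted with cumulative weight:
  x=1 (Westmoor, w=100) cum 100
  x=4 (Southcross, w=120) cum 220  ← median
  x=6 (Eastvale, w=75) cum 295
  x=6 (Midtown, w=100) cum 395
  x=11 (Northgate, w=25) cum 420
⇒ x* = 4
y-coordinate, sorted with cumulative weight:
  y=0 (Northgate, w=25) cum 25
  y=0 (Eastvale, w=75) cum 100
  y=5 (Southcross, w=120) cum 220  ← median
  y=5 (Midtown, w=100) cum 320
  y=7 (Westmoor, w=100) cum 420
⇒ y* = 5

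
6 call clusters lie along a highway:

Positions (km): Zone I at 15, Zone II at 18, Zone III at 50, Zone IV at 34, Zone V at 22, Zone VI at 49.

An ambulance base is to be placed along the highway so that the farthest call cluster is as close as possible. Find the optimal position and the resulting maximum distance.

The 1-center on a line is the midpoint of the two extreme points: leftmost at 15, rightmost at 50.
Optimal location = (15 + 50)/2 = 32.5; maximum distance = (50 − 15)/2 = 17.5.

location 32.5, max distance 17.5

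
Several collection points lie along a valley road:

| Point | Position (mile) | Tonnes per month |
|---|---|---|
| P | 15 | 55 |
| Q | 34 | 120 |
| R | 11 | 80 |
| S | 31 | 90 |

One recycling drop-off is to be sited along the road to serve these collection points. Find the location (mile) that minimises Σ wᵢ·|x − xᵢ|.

For a sum of weighted absolute distances on a line, the optimum is the weighted median (not the mean). Total weight W = 345; half-weight = 172.5.
Sort by position and accumulate weight:
  mile 11 (R, w=80) → cum 80
  mile 15 (P, w=55) → cum 135
  mile 31 (S, w=90) → cum 225  ≥ 172.5 → median here
  mile 34 (Q, w=120) → cum 345
Optimal location: mile 31.

x = 31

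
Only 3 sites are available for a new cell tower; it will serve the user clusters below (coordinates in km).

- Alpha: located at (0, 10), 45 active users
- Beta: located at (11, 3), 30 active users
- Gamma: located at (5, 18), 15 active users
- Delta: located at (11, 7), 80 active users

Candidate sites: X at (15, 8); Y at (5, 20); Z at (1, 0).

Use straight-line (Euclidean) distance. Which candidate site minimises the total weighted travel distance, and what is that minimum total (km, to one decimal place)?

Total weighted distance at each candidate:
  X (15, 8): total = 1415.0
  Y (5, 20): total = 2219.4
  Z (1, 0): total = 2018.6
Minimum is at X with total 1415.0 km.

X, total 1415.0 km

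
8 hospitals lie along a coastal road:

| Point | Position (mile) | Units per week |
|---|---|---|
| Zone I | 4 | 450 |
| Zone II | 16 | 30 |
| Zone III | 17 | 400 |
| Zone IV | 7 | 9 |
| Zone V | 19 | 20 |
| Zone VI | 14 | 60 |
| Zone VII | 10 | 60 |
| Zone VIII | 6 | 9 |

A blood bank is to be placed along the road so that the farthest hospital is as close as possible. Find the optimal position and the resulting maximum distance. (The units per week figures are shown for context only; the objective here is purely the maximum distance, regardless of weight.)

The 1-center on a line is the midpoint of the two extreme points: leftmost at 4, rightmost at 19.
Optimal location = (4 + 19)/2 = 11.5; maximum distance = (19 − 4)/2 = 7.5.

location 11.5, max distance 7.5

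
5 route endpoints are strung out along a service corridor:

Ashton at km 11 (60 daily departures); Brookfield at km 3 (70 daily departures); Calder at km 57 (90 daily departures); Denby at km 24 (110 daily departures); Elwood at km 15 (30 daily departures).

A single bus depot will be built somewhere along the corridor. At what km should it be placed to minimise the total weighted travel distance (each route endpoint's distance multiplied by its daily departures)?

x = 24

For a sum of weighted absolute distances on a line, the optimum is the weighted median (not the mean). Total weight W = 360; half-weight = 180.
Sort by position and accumulate weight:
  km 3 (Brookfield, w=70) → cum 70
  km 11 (Ashton, w=60) → cum 130
  km 15 (Elwood, w=30) → cum 160
  km 24 (Denby, w=110) → cum 270  ≥ 180 → median here
  km 57 (Calder, w=90) → cum 360
Optimal location: km 24.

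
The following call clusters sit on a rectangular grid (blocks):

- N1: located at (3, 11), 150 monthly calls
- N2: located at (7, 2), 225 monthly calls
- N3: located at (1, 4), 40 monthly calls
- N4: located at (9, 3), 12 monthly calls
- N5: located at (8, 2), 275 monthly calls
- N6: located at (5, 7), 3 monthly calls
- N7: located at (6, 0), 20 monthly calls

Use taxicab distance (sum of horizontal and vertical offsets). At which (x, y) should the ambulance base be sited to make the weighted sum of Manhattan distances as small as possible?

Manhattan distance separates: Σwᵢ(|x−xᵢ|+|y−yᵢ|) = Σwᵢ|x−xᵢ| + Σwᵢ|y−yᵢ|, so x and y are optimised independently as 1-D weighted medians.
Total weight W = 725; half = 362.5.
x-coordinate, sorted with cumulative weight:
  x=1 (N3, w=40) cum 40
  x=3 (N1, w=150) cum 190
  x=5 (N6, w=3) cum 193
  x=6 (N7, w=20) cum 213
  x=7 (N2, w=225) cum 438  ← median
  x=8 (N5, w=275) cum 713
  x=9 (N4, w=12) cum 725
⇒ x* = 7
y-coordinate, sorted with cumulative weight:
  y=0 (N7, w=20) cum 20
  y=2 (N2, w=225) cum 245
  y=2 (N5, w=275) cum 520  ← median
  y=3 (N4, w=12) cum 532
  y=4 (N3, w=40) cum 572
  y=7 (N6, w=3) cum 575
  y=11 (N1, w=150) cum 725
⇒ y* = 2

(7, 2)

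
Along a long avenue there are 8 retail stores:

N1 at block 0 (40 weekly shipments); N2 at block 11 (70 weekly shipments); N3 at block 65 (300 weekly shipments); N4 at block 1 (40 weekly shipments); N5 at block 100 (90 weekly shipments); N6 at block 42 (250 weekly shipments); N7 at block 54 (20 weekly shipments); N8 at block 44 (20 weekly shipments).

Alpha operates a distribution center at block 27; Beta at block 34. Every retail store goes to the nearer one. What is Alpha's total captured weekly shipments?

150

The indifferent point is the midpoint (27+34)/2 = 30.5; retail stores left of it (closer to Alpha at 27) go to Alpha, those right go to Beta.
  N1 at 0 (w=40) → Alpha
  N4 at 1 (w=40) → Alpha
  N2 at 11 (w=70) → Alpha
  N6 at 42 (w=250) → Beta
  N8 at 44 (w=20) → Beta
  N7 at 54 (w=20) → Beta
  N3 at 65 (w=300) → Beta
  N5 at 100 (w=90) → Beta
Alpha captures 150; Beta captures 680.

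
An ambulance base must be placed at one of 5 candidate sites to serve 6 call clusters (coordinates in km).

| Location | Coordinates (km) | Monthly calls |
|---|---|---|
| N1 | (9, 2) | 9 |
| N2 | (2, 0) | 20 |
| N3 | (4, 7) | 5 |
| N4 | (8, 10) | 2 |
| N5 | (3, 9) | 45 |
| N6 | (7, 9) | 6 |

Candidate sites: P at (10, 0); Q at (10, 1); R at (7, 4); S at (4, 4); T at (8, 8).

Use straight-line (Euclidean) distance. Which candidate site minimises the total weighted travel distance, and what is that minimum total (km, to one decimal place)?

S, total 431.8 km

Total weighted distance at each candidate:
  P (10, 0): total = 816.6
  Q (10, 1): total = 764.5
  R (7, 4): total = 505.0
  S (4, 4): total = 431.8
  T (8, 8): total = 517.3
Minimum is at S with total 431.8 km.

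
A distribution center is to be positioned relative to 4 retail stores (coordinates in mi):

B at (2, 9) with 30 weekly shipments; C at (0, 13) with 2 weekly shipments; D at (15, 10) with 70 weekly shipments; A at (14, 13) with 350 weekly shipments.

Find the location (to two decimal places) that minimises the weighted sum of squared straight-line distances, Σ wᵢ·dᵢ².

(13.30, 12.27)

The minimiser of Σwᵢ‖p−pᵢ‖² is the weighted centroid p* = (Σwᵢpᵢ)/(Σwᵢ).
Σwᵢ = 452.
Σwᵢxᵢ = 30·2 + 2·0 + 70·15 + 350·14 = 6010.
Σwᵢyᵢ = 30·9 + 2·13 + 70·10 + 350·13 = 5546.
x* = 6010/452 = 13.30, y* = 5546/452 = 12.27.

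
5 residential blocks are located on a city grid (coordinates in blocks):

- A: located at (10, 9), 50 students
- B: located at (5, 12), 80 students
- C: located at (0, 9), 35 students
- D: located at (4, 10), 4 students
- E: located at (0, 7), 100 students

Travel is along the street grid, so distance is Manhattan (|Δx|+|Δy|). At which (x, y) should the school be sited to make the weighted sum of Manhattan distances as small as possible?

(0, 9)

Manhattan distance separates: Σwᵢ(|x−xᵢ|+|y−yᵢ|) = Σwᵢ|x−xᵢ| + Σwᵢ|y−yᵢ|, so x and y are optimised independently as 1-D weighted medians.
Total weight W = 269; half = 134.5.
x-coordinate, sorted with cumulative weight:
  x=0 (C, w=35) cum 35
  x=0 (E, w=100) cum 135  ← median
  x=4 (D, w=4) cum 139
  x=5 (B, w=80) cum 219
  x=10 (A, w=50) cum 269
⇒ x* = 0
y-coordinate, sorted with cumulative weight:
  y=7 (E, w=100) cum 100
  y=9 (A, w=50) cum 150  ← median
  y=9 (C, w=35) cum 185
  y=10 (D, w=4) cum 189
  y=12 (B, w=80) cum 269
⇒ y* = 9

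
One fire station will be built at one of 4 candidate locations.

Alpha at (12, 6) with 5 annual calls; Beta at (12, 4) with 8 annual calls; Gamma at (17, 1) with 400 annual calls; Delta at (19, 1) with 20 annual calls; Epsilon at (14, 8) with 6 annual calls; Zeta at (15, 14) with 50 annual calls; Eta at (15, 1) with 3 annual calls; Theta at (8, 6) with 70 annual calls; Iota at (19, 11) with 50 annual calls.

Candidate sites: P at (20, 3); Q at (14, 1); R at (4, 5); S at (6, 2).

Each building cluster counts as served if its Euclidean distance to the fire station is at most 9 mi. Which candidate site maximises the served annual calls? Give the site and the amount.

Q, covering 512

Coverage radius r = 9 mi; a point is covered iff (Δx)²+(Δy)² ≤ 9² = 81.
  P (20, 3): covers {Alpha, Beta, Gamma, Delta, Epsilon, Eta, Iota} → 492
  Q (14, 1): covers {Alpha, Beta, Gamma, Delta, Epsilon, Eta, Theta} → 512
  R (4, 5): covers {Alpha, Beta, Theta} → 83
  S (6, 2): covers {Alpha, Beta, Theta} → 83
Maximum coverage at Q: 512 annual calls.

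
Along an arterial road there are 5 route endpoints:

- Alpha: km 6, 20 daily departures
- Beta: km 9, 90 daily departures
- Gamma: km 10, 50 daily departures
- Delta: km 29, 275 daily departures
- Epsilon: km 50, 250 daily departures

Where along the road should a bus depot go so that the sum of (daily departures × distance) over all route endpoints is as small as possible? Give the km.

x = 29

For a sum of weighted absolute distances on a line, the optimum is the weighted median (not the mean). Total weight W = 685; half-weight = 342.5.
Sort by position and accumulate weight:
  km 6 (Alpha, w=20) → cum 20
  km 9 (Beta, w=90) → cum 110
  km 10 (Gamma, w=50) → cum 160
  km 29 (Delta, w=275) → cum 435  ≥ 342.5 → median here
  km 50 (Epsilon, w=250) → cum 685
Optimal location: km 29.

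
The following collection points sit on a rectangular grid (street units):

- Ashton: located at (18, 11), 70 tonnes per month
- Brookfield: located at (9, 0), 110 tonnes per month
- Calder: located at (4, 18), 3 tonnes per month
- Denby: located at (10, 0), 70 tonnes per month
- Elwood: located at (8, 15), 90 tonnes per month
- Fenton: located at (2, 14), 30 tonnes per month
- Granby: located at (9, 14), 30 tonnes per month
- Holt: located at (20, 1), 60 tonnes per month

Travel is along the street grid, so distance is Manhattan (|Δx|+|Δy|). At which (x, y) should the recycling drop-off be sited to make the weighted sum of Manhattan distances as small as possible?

Manhattan distance separates: Σwᵢ(|x−xᵢ|+|y−yᵢ|) = Σwᵢ|x−xᵢ| + Σwᵢ|y−yᵢ|, so x and y are optimised independently as 1-D weighted medians.
Total weight W = 463; half = 231.5.
x-coordinate, sorted with cumulative weight:
  x=2 (Fenton, w=30) cum 30
  x=4 (Calder, w=3) cum 33
  x=8 (Elwood, w=90) cum 123
  x=9 (Brookfield, w=110) cum 233  ← median
  x=9 (Granby, w=30) cum 263
  x=10 (Denby, w=70) cum 333
  x=18 (Ashton, w=70) cum 403
  x=20 (Holt, w=60) cum 463
⇒ x* = 9
y-coordinate, sorted with cumulative weight:
  y=0 (Brookfield, w=110) cum 110
  y=0 (Denby, w=70) cum 180
  y=1 (Holt, w=60) cum 240  ← median
  y=11 (Ashton, w=70) cum 310
  y=14 (Fenton, w=30) cum 340
  y=14 (Granby, w=30) cum 370
  y=15 (Elwood, w=90) cum 460
  y=18 (Calder, w=3) cum 463
⇒ y* = 1

(9, 1)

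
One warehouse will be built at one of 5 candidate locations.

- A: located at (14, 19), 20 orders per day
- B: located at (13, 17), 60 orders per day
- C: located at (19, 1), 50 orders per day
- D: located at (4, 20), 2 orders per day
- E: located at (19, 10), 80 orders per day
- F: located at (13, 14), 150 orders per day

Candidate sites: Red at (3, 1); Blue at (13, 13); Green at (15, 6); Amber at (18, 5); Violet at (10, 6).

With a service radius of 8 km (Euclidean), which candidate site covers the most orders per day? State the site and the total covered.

Blue, covering 310

Coverage radius r = 8 km; a point is covered iff (Δx)²+(Δy)² ≤ 8² = 64.
  Red (3, 1): covers {none} → 0
  Blue (13, 13): covers {A, B, E, F} → 310
  Green (15, 6): covers {C, E} → 130
  Amber (18, 5): covers {C, E} → 130
  Violet (10, 6): covers {none} → 0
Maximum coverage at Blue: 310 orders per day.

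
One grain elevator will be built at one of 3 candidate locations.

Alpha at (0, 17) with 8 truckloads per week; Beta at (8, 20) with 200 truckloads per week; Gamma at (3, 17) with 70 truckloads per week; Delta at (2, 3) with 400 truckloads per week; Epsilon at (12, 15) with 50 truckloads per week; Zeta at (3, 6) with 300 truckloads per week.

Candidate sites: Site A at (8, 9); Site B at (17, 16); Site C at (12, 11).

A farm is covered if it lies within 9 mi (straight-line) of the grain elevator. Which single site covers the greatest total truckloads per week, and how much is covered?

Coverage radius r = 9 mi; a point is covered iff (Δx)²+(Δy)² ≤ 9² = 81.
  Site A (8, 9): covers {Delta, Epsilon, Zeta} → 750
  Site B (17, 16): covers {Epsilon} → 50
  Site C (12, 11): covers {Epsilon} → 50
Maximum coverage at Site A: 750 truckloads per week.

Site A, covering 750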